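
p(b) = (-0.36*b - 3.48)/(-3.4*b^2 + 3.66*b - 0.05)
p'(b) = (-0.36*b - 3.48)*(6.8*b - 3.66)/(-3.4*b^2 + 3.66*b - 0.05)^2 - 0.36/(-3.4*b^2 + 3.66*b - 0.05)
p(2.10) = 0.58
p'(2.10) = -0.78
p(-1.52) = 0.22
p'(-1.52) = 0.25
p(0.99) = -15.91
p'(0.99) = -204.31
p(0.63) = -4.09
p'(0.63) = -3.21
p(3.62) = 0.15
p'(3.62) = -0.09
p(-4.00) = 0.03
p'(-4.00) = 0.02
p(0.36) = -4.36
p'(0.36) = 5.96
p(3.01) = 0.23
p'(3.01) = -0.18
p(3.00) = 0.23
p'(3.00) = -0.18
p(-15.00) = -0.00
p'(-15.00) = 0.00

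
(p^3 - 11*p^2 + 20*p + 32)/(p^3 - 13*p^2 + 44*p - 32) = (p + 1)/(p - 1)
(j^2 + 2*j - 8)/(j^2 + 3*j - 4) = (j - 2)/(j - 1)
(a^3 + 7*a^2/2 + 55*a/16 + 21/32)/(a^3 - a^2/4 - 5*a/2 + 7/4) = (8*a^2 + 14*a + 3)/(8*(a^2 - 2*a + 1))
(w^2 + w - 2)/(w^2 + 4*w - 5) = (w + 2)/(w + 5)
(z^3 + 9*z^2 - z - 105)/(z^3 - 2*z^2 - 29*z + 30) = (z^2 + 4*z - 21)/(z^2 - 7*z + 6)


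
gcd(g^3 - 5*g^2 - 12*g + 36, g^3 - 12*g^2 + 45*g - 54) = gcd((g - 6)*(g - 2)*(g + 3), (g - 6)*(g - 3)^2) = g - 6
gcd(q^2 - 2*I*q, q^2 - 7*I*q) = q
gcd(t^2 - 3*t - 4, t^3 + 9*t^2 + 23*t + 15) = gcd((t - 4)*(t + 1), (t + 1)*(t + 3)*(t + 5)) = t + 1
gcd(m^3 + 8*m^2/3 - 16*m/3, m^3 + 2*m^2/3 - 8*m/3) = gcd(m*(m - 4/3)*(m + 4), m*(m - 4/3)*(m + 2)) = m^2 - 4*m/3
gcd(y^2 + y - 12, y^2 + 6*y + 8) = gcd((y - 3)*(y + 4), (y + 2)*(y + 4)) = y + 4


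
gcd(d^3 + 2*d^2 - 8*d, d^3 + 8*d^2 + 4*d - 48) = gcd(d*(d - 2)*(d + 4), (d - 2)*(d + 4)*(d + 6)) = d^2 + 2*d - 8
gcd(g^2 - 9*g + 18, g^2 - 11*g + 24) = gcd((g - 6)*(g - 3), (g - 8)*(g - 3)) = g - 3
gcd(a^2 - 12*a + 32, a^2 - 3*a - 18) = 1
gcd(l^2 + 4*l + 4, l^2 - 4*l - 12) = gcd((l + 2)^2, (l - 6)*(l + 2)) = l + 2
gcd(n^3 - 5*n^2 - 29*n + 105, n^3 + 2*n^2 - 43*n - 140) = n^2 - 2*n - 35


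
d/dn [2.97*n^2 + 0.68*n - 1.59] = 5.94*n + 0.68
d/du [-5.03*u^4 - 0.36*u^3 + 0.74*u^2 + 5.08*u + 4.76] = -20.12*u^3 - 1.08*u^2 + 1.48*u + 5.08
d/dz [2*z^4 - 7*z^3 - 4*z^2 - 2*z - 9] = 8*z^3 - 21*z^2 - 8*z - 2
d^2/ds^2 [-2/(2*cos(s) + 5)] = 4*(-5*cos(s) + cos(2*s) - 3)/(2*cos(s) + 5)^3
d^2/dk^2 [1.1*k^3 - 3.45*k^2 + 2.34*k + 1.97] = 6.6*k - 6.9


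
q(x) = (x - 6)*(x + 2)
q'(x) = 2*x - 4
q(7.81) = 17.76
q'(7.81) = 11.62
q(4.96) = -7.24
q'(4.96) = 5.92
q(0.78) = -14.51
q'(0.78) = -2.44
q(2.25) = -15.94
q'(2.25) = 0.50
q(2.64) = -15.59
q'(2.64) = 1.28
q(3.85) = -12.58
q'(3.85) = 3.70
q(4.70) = -8.71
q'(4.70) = 5.40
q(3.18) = -14.61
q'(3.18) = 2.36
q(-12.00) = 180.00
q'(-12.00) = -28.00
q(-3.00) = 9.00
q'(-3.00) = -10.00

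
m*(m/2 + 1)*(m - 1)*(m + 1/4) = m^4/2 + 5*m^3/8 - 7*m^2/8 - m/4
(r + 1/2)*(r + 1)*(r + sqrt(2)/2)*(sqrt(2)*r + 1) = sqrt(2)*r^4 + 2*r^3 + 3*sqrt(2)*r^3/2 + sqrt(2)*r^2 + 3*r^2 + r + 3*sqrt(2)*r/4 + sqrt(2)/4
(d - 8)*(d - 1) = d^2 - 9*d + 8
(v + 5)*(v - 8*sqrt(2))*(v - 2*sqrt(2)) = v^3 - 10*sqrt(2)*v^2 + 5*v^2 - 50*sqrt(2)*v + 32*v + 160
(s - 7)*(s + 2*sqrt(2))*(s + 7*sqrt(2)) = s^3 - 7*s^2 + 9*sqrt(2)*s^2 - 63*sqrt(2)*s + 28*s - 196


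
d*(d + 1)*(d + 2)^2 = d^4 + 5*d^3 + 8*d^2 + 4*d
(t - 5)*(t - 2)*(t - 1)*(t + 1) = t^4 - 7*t^3 + 9*t^2 + 7*t - 10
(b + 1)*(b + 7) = b^2 + 8*b + 7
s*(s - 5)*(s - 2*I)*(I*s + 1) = I*s^4 + 3*s^3 - 5*I*s^3 - 15*s^2 - 2*I*s^2 + 10*I*s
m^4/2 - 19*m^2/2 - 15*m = m*(m/2 + 1)*(m - 5)*(m + 3)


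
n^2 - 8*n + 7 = (n - 7)*(n - 1)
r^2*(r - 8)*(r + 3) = r^4 - 5*r^3 - 24*r^2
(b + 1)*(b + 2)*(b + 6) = b^3 + 9*b^2 + 20*b + 12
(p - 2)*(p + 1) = p^2 - p - 2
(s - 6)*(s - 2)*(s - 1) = s^3 - 9*s^2 + 20*s - 12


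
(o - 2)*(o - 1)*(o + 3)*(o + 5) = o^4 + 5*o^3 - 7*o^2 - 29*o + 30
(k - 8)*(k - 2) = k^2 - 10*k + 16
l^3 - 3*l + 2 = (l - 1)^2*(l + 2)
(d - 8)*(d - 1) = d^2 - 9*d + 8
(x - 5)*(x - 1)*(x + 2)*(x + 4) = x^4 - 23*x^2 - 18*x + 40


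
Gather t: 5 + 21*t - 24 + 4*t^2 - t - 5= 4*t^2 + 20*t - 24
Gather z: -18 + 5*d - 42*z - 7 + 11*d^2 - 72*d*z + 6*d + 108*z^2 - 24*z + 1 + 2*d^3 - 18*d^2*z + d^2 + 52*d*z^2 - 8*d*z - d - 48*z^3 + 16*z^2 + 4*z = 2*d^3 + 12*d^2 + 10*d - 48*z^3 + z^2*(52*d + 124) + z*(-18*d^2 - 80*d - 62) - 24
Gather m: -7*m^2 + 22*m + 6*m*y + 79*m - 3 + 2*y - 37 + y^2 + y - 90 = -7*m^2 + m*(6*y + 101) + y^2 + 3*y - 130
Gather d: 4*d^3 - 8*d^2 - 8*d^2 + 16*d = 4*d^3 - 16*d^2 + 16*d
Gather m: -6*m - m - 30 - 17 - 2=-7*m - 49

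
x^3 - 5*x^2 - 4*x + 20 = (x - 5)*(x - 2)*(x + 2)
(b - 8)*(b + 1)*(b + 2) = b^3 - 5*b^2 - 22*b - 16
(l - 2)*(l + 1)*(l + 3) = l^3 + 2*l^2 - 5*l - 6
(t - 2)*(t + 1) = t^2 - t - 2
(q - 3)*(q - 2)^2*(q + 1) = q^4 - 6*q^3 + 9*q^2 + 4*q - 12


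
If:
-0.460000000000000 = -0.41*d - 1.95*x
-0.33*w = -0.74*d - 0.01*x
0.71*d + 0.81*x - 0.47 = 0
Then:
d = 0.52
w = 1.16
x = 0.13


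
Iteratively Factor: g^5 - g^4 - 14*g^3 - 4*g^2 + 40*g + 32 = (g + 1)*(g^4 - 2*g^3 - 12*g^2 + 8*g + 32) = (g - 2)*(g + 1)*(g^3 - 12*g - 16) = (g - 4)*(g - 2)*(g + 1)*(g^2 + 4*g + 4) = (g - 4)*(g - 2)*(g + 1)*(g + 2)*(g + 2)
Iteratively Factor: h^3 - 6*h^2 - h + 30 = (h - 5)*(h^2 - h - 6) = (h - 5)*(h - 3)*(h + 2)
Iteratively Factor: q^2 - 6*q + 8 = (q - 2)*(q - 4)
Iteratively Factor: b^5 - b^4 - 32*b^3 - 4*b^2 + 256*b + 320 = (b - 5)*(b^4 + 4*b^3 - 12*b^2 - 64*b - 64) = (b - 5)*(b - 4)*(b^3 + 8*b^2 + 20*b + 16) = (b - 5)*(b - 4)*(b + 4)*(b^2 + 4*b + 4) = (b - 5)*(b - 4)*(b + 2)*(b + 4)*(b + 2)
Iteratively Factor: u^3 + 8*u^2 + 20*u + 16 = (u + 2)*(u^2 + 6*u + 8) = (u + 2)*(u + 4)*(u + 2)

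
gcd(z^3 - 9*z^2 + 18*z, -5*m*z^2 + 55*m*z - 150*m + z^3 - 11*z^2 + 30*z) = z - 6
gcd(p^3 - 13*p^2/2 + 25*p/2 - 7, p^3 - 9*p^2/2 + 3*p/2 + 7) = p^2 - 11*p/2 + 7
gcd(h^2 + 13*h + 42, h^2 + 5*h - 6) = h + 6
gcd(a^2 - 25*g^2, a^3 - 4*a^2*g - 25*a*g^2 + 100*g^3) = a^2 - 25*g^2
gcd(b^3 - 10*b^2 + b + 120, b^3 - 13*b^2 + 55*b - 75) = b - 5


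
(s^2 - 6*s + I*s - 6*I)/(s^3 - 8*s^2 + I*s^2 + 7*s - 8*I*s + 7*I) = (s - 6)/(s^2 - 8*s + 7)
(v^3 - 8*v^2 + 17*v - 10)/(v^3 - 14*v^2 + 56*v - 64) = (v^2 - 6*v + 5)/(v^2 - 12*v + 32)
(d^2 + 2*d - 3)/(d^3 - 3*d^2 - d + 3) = (d + 3)/(d^2 - 2*d - 3)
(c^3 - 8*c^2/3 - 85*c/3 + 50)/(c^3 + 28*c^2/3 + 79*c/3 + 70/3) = (3*c^2 - 23*c + 30)/(3*c^2 + 13*c + 14)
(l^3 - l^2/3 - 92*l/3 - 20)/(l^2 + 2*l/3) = l - 1 - 30/l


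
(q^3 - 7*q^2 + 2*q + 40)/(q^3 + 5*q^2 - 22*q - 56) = (q - 5)/(q + 7)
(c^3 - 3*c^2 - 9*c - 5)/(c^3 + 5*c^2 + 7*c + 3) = (c - 5)/(c + 3)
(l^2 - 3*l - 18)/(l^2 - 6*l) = (l + 3)/l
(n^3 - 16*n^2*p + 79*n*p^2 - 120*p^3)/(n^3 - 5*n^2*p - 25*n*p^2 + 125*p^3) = (-n^2 + 11*n*p - 24*p^2)/(-n^2 + 25*p^2)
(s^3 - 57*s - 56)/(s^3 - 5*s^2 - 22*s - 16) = (s + 7)/(s + 2)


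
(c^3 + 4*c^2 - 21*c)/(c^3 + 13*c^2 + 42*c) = (c - 3)/(c + 6)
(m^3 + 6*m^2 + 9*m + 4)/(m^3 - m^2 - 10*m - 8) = (m^2 + 5*m + 4)/(m^2 - 2*m - 8)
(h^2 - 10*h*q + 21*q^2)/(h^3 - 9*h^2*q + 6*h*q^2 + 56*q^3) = (-h + 3*q)/(-h^2 + 2*h*q + 8*q^2)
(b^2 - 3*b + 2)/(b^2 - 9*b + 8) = (b - 2)/(b - 8)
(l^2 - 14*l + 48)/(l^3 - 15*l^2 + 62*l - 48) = 1/(l - 1)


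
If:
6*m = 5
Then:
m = 5/6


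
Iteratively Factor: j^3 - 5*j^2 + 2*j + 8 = (j - 4)*(j^2 - j - 2) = (j - 4)*(j + 1)*(j - 2)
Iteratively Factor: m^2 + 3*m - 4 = (m - 1)*(m + 4)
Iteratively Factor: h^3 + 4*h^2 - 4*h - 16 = (h + 2)*(h^2 + 2*h - 8) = (h + 2)*(h + 4)*(h - 2)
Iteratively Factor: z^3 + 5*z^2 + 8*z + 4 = (z + 1)*(z^2 + 4*z + 4) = (z + 1)*(z + 2)*(z + 2)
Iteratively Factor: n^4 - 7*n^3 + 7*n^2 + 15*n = (n - 3)*(n^3 - 4*n^2 - 5*n) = (n - 5)*(n - 3)*(n^2 + n) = n*(n - 5)*(n - 3)*(n + 1)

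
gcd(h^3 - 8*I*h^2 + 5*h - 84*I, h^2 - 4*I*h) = h - 4*I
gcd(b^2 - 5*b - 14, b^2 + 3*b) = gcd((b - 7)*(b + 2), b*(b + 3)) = 1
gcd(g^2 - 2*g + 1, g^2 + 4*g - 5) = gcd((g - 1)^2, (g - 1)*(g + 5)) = g - 1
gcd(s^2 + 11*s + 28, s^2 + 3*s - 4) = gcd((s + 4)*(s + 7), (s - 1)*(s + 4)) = s + 4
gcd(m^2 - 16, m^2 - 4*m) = m - 4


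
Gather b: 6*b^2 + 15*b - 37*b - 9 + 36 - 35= 6*b^2 - 22*b - 8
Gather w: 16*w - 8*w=8*w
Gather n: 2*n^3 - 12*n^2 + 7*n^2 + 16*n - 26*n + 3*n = 2*n^3 - 5*n^2 - 7*n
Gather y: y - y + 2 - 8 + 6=0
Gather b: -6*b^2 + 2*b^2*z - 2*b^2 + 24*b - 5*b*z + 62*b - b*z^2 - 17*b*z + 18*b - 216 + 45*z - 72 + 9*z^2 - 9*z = b^2*(2*z - 8) + b*(-z^2 - 22*z + 104) + 9*z^2 + 36*z - 288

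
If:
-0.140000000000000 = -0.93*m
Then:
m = 0.15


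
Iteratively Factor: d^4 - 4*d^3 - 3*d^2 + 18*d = (d)*(d^3 - 4*d^2 - 3*d + 18) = d*(d + 2)*(d^2 - 6*d + 9) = d*(d - 3)*(d + 2)*(d - 3)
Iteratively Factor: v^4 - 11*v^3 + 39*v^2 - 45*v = (v)*(v^3 - 11*v^2 + 39*v - 45) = v*(v - 3)*(v^2 - 8*v + 15) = v*(v - 3)^2*(v - 5)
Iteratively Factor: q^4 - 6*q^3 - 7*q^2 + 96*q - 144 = (q - 3)*(q^3 - 3*q^2 - 16*q + 48) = (q - 3)^2*(q^2 - 16) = (q - 3)^2*(q + 4)*(q - 4)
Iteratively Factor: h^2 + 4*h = (h)*(h + 4)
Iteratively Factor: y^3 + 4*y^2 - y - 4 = (y - 1)*(y^2 + 5*y + 4) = (y - 1)*(y + 1)*(y + 4)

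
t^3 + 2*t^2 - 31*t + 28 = (t - 4)*(t - 1)*(t + 7)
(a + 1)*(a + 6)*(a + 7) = a^3 + 14*a^2 + 55*a + 42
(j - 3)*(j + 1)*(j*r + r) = j^3*r - j^2*r - 5*j*r - 3*r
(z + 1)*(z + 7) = z^2 + 8*z + 7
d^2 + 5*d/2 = d*(d + 5/2)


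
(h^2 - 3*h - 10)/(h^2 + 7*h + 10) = (h - 5)/(h + 5)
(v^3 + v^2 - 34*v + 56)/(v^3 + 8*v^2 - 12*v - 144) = (v^2 + 5*v - 14)/(v^2 + 12*v + 36)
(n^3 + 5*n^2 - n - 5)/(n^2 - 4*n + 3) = (n^2 + 6*n + 5)/(n - 3)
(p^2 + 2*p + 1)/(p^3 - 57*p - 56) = (p + 1)/(p^2 - p - 56)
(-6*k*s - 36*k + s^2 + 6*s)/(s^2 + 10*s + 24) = (-6*k + s)/(s + 4)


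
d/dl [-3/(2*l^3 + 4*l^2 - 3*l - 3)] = 3*(6*l^2 + 8*l - 3)/(2*l^3 + 4*l^2 - 3*l - 3)^2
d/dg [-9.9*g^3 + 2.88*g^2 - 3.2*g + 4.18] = -29.7*g^2 + 5.76*g - 3.2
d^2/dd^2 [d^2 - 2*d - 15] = 2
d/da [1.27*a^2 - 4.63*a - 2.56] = 2.54*a - 4.63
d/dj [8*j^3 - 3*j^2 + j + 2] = 24*j^2 - 6*j + 1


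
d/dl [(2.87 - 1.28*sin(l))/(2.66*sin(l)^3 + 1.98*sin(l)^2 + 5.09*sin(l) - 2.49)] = (6.8096*sin(l)^3 - 20.3682*sin(l)^2 - 11.3652*sin(l) - 11.4211)*cos(l)/(7.0756*sin(l)^6 + 10.5336*sin(l)^5 + 30.9992*sin(l)^4 + 6.9096*sin(l)^3 + 16.0477*sin(l)^2 - 25.3482*sin(l) + 6.2001)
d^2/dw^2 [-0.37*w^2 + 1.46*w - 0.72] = -0.740000000000000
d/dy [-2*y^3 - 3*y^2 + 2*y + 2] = -6*y^2 - 6*y + 2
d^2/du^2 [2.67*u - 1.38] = 0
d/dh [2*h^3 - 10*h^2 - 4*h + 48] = 6*h^2 - 20*h - 4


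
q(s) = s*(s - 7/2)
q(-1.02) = 4.61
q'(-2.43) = -8.36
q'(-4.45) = -12.40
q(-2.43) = 14.41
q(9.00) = 49.50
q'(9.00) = 14.50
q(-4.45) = 35.38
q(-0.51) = 2.05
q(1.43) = -2.96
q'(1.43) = -0.64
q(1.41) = -2.95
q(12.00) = 102.00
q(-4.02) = 30.23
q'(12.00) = 20.50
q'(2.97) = 2.44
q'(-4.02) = -11.54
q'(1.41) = -0.68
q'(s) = 2*s - 7/2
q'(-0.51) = -4.52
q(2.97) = -1.57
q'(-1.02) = -5.54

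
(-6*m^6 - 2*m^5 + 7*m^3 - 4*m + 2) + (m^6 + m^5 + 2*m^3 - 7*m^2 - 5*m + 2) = -5*m^6 - m^5 + 9*m^3 - 7*m^2 - 9*m + 4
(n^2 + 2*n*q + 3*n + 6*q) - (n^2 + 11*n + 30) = 2*n*q - 8*n + 6*q - 30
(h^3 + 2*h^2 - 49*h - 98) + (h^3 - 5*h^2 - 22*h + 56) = 2*h^3 - 3*h^2 - 71*h - 42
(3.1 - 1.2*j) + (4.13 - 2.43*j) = 7.23 - 3.63*j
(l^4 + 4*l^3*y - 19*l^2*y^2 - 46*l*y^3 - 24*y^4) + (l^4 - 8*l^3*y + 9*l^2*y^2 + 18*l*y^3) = 2*l^4 - 4*l^3*y - 10*l^2*y^2 - 28*l*y^3 - 24*y^4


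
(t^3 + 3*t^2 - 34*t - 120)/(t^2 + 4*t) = t - 1 - 30/t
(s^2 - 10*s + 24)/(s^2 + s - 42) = (s - 4)/(s + 7)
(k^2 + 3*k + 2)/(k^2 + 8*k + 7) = (k + 2)/(k + 7)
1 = 1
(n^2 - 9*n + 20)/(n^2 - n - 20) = (n - 4)/(n + 4)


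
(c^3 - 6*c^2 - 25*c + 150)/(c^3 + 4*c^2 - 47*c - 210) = (c^2 - 11*c + 30)/(c^2 - c - 42)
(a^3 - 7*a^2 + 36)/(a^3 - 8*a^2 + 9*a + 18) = (a + 2)/(a + 1)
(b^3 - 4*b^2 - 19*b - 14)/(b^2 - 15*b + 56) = (b^2 + 3*b + 2)/(b - 8)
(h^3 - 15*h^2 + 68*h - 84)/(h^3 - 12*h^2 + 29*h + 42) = (h - 2)/(h + 1)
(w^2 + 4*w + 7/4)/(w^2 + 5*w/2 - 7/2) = (w + 1/2)/(w - 1)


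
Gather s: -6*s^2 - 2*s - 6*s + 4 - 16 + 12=-6*s^2 - 8*s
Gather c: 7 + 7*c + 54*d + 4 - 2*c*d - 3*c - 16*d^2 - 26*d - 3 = c*(4 - 2*d) - 16*d^2 + 28*d + 8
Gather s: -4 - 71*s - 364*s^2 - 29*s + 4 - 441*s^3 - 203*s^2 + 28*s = -441*s^3 - 567*s^2 - 72*s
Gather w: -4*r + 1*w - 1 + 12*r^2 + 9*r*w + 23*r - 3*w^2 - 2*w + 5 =12*r^2 + 19*r - 3*w^2 + w*(9*r - 1) + 4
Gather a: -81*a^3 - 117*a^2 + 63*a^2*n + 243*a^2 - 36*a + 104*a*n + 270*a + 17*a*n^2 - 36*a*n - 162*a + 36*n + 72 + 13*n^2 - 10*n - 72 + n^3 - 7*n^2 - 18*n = -81*a^3 + a^2*(63*n + 126) + a*(17*n^2 + 68*n + 72) + n^3 + 6*n^2 + 8*n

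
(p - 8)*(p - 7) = p^2 - 15*p + 56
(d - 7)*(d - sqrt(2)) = d^2 - 7*d - sqrt(2)*d + 7*sqrt(2)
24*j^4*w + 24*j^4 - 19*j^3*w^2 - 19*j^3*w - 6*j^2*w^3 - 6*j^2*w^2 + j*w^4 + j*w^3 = (-8*j + w)*(-j + w)*(3*j + w)*(j*w + j)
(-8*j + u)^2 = 64*j^2 - 16*j*u + u^2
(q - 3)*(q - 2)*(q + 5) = q^3 - 19*q + 30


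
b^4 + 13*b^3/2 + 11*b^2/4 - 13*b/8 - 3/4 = (b - 1/2)*(b + 1/2)^2*(b + 6)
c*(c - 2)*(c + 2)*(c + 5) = c^4 + 5*c^3 - 4*c^2 - 20*c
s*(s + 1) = s^2 + s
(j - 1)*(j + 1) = j^2 - 1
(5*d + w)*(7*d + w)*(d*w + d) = 35*d^3*w + 35*d^3 + 12*d^2*w^2 + 12*d^2*w + d*w^3 + d*w^2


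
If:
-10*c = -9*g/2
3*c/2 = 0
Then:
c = 0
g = 0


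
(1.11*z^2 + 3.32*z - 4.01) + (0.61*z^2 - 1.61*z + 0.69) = 1.72*z^2 + 1.71*z - 3.32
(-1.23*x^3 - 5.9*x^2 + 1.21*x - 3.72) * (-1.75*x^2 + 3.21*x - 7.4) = 2.1525*x^5 + 6.3767*x^4 - 11.9545*x^3 + 54.0541*x^2 - 20.8952*x + 27.528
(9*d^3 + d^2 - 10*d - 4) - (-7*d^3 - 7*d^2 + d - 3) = 16*d^3 + 8*d^2 - 11*d - 1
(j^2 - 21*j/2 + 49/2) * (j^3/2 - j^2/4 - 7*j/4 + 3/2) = j^5/2 - 11*j^4/2 + 105*j^3/8 + 55*j^2/4 - 469*j/8 + 147/4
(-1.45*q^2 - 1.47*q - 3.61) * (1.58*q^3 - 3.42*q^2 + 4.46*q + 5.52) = -2.291*q^5 + 2.6364*q^4 - 7.1434*q^3 - 2.214*q^2 - 24.215*q - 19.9272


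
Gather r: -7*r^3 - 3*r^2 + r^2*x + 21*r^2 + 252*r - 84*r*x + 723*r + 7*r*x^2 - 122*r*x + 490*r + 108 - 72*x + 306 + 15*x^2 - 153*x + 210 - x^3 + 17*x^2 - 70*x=-7*r^3 + r^2*(x + 18) + r*(7*x^2 - 206*x + 1465) - x^3 + 32*x^2 - 295*x + 624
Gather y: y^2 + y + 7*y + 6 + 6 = y^2 + 8*y + 12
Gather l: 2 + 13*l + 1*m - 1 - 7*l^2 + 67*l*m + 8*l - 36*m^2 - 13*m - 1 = -7*l^2 + l*(67*m + 21) - 36*m^2 - 12*m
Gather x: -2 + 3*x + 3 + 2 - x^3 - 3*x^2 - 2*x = -x^3 - 3*x^2 + x + 3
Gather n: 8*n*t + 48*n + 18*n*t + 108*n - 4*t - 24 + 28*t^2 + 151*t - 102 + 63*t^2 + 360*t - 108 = n*(26*t + 156) + 91*t^2 + 507*t - 234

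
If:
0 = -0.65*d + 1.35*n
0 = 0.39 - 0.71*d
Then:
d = 0.55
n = 0.26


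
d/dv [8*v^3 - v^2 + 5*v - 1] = 24*v^2 - 2*v + 5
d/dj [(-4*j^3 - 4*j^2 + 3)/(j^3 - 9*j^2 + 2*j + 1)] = (40*j^4 - 16*j^3 - 29*j^2 + 46*j - 6)/(j^6 - 18*j^5 + 85*j^4 - 34*j^3 - 14*j^2 + 4*j + 1)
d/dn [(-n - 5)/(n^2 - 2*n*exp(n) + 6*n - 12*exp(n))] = (-n^2 + 2*n*exp(n) - 6*n - 2*(n + 5)*(n*exp(n) - n + 7*exp(n) - 3) + 12*exp(n))/(n^2 - 2*n*exp(n) + 6*n - 12*exp(n))^2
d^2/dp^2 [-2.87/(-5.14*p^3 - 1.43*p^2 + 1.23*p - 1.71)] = (-(88.5108*p + 8.2082)*(5.14*p^3 + 1.43*p^2 - 1.23*p + 1.71) + 2.87*(15.42*p^2 + 2.86*p - 1.23)*(30.84*p^2 + 5.72*p - 2.46))/(5.14*p^3 + 1.43*p^2 - 1.23*p + 1.71)^3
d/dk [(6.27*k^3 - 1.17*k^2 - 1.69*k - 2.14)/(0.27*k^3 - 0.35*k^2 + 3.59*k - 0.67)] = (-1.8786*k^4 + 45.9312*k^3 - 15.6611*k^2 + 0.0697999999999999*k + 8.8149)/(0.0729*k^6 - 0.189*k^5 + 2.0611*k^4 - 2.8748*k^3 + 13.3571*k^2 - 4.8106*k + 0.4489)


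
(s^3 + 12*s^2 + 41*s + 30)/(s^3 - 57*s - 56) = (s^2 + 11*s + 30)/(s^2 - s - 56)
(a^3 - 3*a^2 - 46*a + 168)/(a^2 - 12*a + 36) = (a^2 + 3*a - 28)/(a - 6)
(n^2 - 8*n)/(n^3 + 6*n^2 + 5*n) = (n - 8)/(n^2 + 6*n + 5)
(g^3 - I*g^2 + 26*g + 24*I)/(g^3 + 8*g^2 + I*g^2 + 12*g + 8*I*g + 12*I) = (g^2 - 2*I*g + 24)/(g^2 + 8*g + 12)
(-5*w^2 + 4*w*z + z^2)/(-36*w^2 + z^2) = (5*w^2 - 4*w*z - z^2)/(36*w^2 - z^2)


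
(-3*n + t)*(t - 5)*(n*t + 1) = -3*n^2*t^2 + 15*n^2*t + n*t^3 - 5*n*t^2 - 3*n*t + 15*n + t^2 - 5*t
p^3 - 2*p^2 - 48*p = p*(p - 8)*(p + 6)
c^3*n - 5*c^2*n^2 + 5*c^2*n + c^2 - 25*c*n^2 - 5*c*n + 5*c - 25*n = (c + 5)*(c - 5*n)*(c*n + 1)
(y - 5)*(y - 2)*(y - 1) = y^3 - 8*y^2 + 17*y - 10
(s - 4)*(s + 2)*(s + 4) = s^3 + 2*s^2 - 16*s - 32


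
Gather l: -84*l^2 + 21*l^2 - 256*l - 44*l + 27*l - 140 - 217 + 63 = -63*l^2 - 273*l - 294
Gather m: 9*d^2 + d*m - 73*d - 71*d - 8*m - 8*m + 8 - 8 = 9*d^2 - 144*d + m*(d - 16)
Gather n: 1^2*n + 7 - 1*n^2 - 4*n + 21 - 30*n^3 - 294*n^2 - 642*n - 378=-30*n^3 - 295*n^2 - 645*n - 350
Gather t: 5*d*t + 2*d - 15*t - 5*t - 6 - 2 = 2*d + t*(5*d - 20) - 8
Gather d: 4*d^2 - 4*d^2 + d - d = 0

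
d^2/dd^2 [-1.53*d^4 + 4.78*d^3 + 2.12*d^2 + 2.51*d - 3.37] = -18.36*d^2 + 28.68*d + 4.24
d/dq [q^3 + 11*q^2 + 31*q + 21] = 3*q^2 + 22*q + 31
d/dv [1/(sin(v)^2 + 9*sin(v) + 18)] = -(2*sin(v) + 9)*cos(v)/(sin(v)^2 + 9*sin(v) + 18)^2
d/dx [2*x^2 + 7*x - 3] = 4*x + 7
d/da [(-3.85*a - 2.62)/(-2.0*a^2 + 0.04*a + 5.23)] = (7.7*a^2 - 0.154*a - (3.85*a + 2.62)*(4.0*a - 0.04) - 20.1355)/(-2.0*a^2 + 0.04*a + 5.23)^2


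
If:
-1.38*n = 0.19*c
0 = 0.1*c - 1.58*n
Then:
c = 0.00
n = 0.00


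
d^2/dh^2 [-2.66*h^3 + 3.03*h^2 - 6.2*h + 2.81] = 6.06 - 15.96*h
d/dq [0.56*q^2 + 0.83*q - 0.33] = 1.12*q + 0.83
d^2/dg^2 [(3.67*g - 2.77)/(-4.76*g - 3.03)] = (231.386456 - 2.8421709430404e-14*g)/(4.76*g + 3.03)^3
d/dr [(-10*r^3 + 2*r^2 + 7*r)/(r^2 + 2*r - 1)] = (-10*r^4 - 40*r^3 + 27*r^2 - 4*r - 7)/(r^4 + 4*r^3 + 2*r^2 - 4*r + 1)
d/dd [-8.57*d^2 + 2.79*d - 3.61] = 2.79 - 17.14*d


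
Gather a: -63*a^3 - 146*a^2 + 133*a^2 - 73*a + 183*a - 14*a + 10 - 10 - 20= -63*a^3 - 13*a^2 + 96*a - 20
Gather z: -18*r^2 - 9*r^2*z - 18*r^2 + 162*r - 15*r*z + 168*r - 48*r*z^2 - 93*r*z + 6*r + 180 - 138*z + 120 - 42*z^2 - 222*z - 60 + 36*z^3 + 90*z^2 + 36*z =-36*r^2 + 336*r + 36*z^3 + z^2*(48 - 48*r) + z*(-9*r^2 - 108*r - 324) + 240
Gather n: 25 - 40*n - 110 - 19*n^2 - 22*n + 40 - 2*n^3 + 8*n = -2*n^3 - 19*n^2 - 54*n - 45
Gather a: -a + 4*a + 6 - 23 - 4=3*a - 21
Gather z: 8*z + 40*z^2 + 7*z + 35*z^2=75*z^2 + 15*z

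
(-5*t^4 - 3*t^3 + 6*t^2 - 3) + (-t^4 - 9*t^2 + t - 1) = -6*t^4 - 3*t^3 - 3*t^2 + t - 4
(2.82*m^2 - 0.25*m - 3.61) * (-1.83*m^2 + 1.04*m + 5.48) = -5.1606*m^4 + 3.3903*m^3 + 21.7999*m^2 - 5.1244*m - 19.7828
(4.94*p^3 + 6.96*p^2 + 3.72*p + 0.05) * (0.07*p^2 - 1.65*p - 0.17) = 0.3458*p^5 - 7.6638*p^4 - 12.0634*p^3 - 7.3177*p^2 - 0.7149*p - 0.0085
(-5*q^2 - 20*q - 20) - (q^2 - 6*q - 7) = -6*q^2 - 14*q - 13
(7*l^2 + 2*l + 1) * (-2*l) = -14*l^3 - 4*l^2 - 2*l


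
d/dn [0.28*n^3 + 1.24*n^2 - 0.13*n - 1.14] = 0.84*n^2 + 2.48*n - 0.13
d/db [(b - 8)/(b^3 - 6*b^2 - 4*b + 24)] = (b^3 - 6*b^2 - 4*b + (b - 8)*(-3*b^2 + 12*b + 4) + 24)/(b^3 - 6*b^2 - 4*b + 24)^2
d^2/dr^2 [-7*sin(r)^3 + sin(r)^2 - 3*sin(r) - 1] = 63*sin(r)^3 - 4*sin(r)^2 - 39*sin(r) + 2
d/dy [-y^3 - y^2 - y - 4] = -3*y^2 - 2*y - 1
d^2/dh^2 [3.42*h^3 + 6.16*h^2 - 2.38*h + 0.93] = 20.52*h + 12.32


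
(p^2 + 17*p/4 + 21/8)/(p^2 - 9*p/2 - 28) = (p + 3/4)/(p - 8)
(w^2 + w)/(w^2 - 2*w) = (w + 1)/(w - 2)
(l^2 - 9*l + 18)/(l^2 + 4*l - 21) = (l - 6)/(l + 7)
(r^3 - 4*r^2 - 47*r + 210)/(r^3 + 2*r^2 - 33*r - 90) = (r^2 + 2*r - 35)/(r^2 + 8*r + 15)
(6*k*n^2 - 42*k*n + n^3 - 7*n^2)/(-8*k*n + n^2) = (-6*k*n + 42*k - n^2 + 7*n)/(8*k - n)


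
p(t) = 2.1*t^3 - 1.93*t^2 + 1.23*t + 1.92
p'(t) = 6.3*t^2 - 3.86*t + 1.23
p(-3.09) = -82.27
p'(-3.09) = 73.31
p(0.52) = 2.33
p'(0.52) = 0.93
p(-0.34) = 1.20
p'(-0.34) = 3.27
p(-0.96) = -2.90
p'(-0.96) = 10.74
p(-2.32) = -37.54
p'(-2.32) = 44.09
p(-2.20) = -32.49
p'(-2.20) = 40.21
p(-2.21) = -32.89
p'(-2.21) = 40.53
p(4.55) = 165.37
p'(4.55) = 114.09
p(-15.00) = -7538.28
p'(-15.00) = 1476.63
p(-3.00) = -75.84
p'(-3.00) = 69.51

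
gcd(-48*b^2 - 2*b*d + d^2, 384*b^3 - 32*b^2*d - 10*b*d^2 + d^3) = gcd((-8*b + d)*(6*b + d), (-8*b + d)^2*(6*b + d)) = 48*b^2 + 2*b*d - d^2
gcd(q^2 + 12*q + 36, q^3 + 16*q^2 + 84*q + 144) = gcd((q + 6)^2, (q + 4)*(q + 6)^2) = q^2 + 12*q + 36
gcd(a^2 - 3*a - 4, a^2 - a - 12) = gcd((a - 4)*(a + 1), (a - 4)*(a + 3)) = a - 4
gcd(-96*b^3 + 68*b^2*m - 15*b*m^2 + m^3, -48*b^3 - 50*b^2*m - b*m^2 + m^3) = 8*b - m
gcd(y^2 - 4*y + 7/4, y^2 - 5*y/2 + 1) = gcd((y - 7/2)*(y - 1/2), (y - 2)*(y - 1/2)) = y - 1/2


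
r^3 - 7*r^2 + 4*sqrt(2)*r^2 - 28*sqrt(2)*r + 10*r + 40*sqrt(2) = (r - 5)*(r - 2)*(r + 4*sqrt(2))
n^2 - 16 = (n - 4)*(n + 4)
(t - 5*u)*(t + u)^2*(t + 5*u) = t^4 + 2*t^3*u - 24*t^2*u^2 - 50*t*u^3 - 25*u^4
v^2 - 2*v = v*(v - 2)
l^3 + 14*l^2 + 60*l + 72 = (l + 2)*(l + 6)^2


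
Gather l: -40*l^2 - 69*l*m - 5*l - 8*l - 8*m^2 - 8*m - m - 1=-40*l^2 + l*(-69*m - 13) - 8*m^2 - 9*m - 1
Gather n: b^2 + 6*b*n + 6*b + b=b^2 + 6*b*n + 7*b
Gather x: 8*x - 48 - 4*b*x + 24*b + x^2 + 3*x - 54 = 24*b + x^2 + x*(11 - 4*b) - 102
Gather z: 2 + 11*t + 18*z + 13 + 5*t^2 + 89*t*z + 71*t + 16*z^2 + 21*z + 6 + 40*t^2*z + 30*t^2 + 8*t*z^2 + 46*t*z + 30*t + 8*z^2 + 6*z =35*t^2 + 112*t + z^2*(8*t + 24) + z*(40*t^2 + 135*t + 45) + 21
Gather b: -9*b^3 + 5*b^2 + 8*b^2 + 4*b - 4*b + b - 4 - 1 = -9*b^3 + 13*b^2 + b - 5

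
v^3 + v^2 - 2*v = v*(v - 1)*(v + 2)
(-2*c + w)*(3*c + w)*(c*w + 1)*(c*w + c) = -6*c^4*w^2 - 6*c^4*w + c^3*w^3 + c^3*w^2 - 6*c^3*w - 6*c^3 + c^2*w^4 + c^2*w^3 + c^2*w^2 + c^2*w + c*w^3 + c*w^2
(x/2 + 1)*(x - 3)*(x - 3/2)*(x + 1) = x^4/2 - 3*x^3/4 - 7*x^2/2 + 9*x/4 + 9/2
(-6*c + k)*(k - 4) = -6*c*k + 24*c + k^2 - 4*k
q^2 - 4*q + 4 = (q - 2)^2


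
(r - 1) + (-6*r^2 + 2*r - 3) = -6*r^2 + 3*r - 4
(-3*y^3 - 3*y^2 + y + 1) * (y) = -3*y^4 - 3*y^3 + y^2 + y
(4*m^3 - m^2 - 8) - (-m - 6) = 4*m^3 - m^2 + m - 2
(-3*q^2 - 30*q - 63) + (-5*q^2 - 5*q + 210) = -8*q^2 - 35*q + 147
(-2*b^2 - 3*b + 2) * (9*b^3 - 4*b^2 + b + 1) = -18*b^5 - 19*b^4 + 28*b^3 - 13*b^2 - b + 2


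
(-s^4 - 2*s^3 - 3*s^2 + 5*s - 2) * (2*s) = -2*s^5 - 4*s^4 - 6*s^3 + 10*s^2 - 4*s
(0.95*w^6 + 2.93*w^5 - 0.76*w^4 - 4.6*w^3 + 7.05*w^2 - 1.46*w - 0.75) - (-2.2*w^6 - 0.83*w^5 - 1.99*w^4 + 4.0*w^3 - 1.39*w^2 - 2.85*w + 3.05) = 3.15*w^6 + 3.76*w^5 + 1.23*w^4 - 8.6*w^3 + 8.44*w^2 + 1.39*w - 3.8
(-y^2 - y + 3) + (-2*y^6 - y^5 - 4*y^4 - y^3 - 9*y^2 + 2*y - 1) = -2*y^6 - y^5 - 4*y^4 - y^3 - 10*y^2 + y + 2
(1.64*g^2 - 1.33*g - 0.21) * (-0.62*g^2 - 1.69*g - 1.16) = -1.0168*g^4 - 1.947*g^3 + 0.4755*g^2 + 1.8977*g + 0.2436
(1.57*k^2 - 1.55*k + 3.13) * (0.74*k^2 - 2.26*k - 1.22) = 1.1618*k^4 - 4.6952*k^3 + 3.9038*k^2 - 5.1828*k - 3.8186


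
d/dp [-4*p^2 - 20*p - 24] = -8*p - 20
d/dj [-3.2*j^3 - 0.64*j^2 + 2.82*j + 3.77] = -9.6*j^2 - 1.28*j + 2.82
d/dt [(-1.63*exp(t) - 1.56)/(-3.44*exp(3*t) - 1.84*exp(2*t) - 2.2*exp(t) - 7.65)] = (-11.2144*exp(3*t) - 19.0984*exp(2*t) - 5.7408*exp(t) + 9.0375)*exp(t)/(11.8336*exp(6*t) + 12.6592*exp(5*t) + 18.5216*exp(4*t) + 60.728*exp(3*t) + 32.992*exp(2*t) + 33.66*exp(t) + 58.5225)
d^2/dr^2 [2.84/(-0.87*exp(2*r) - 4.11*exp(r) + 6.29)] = (-2.84*(1.74*exp(r) + 4.11)*(3.48*exp(r) + 8.22)*exp(r) + (9.8832*exp(r) + 11.6724)*(0.87*exp(2*r) + 4.11*exp(r) - 6.29))*exp(r)/(0.87*exp(2*r) + 4.11*exp(r) - 6.29)^3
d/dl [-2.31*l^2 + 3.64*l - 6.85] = 3.64 - 4.62*l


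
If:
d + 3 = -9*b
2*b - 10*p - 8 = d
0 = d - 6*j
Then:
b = 10*p/11 + 5/11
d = -90*p/11 - 78/11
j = -15*p/11 - 13/11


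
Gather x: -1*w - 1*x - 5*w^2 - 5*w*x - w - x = -5*w^2 - 2*w + x*(-5*w - 2)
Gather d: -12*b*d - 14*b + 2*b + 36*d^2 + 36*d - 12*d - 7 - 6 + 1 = -12*b + 36*d^2 + d*(24 - 12*b) - 12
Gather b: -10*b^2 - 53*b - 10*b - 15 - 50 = -10*b^2 - 63*b - 65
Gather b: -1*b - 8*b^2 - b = -8*b^2 - 2*b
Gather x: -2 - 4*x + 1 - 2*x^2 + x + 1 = -2*x^2 - 3*x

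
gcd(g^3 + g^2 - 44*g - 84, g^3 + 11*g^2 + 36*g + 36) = g^2 + 8*g + 12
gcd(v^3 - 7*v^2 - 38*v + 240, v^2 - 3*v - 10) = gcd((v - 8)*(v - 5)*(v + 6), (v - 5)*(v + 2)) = v - 5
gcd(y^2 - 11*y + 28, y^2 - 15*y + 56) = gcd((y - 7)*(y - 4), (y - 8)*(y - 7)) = y - 7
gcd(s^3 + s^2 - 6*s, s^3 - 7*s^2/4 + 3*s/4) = s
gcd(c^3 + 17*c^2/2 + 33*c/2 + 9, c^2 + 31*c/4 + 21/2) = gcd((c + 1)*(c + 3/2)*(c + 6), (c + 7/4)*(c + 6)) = c + 6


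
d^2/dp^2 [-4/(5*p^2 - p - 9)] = 8*(-25*p^2 + 5*p + (10*p - 1)^2 + 45)/(-5*p^2 + p + 9)^3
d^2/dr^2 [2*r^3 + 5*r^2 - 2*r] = 12*r + 10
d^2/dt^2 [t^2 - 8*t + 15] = 2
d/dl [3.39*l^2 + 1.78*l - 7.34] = 6.78*l + 1.78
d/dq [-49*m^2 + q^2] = 2*q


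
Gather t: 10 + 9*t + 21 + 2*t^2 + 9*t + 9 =2*t^2 + 18*t + 40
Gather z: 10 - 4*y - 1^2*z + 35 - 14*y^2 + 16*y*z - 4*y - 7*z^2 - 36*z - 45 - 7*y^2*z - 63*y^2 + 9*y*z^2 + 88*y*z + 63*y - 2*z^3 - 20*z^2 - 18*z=-77*y^2 + 55*y - 2*z^3 + z^2*(9*y - 27) + z*(-7*y^2 + 104*y - 55)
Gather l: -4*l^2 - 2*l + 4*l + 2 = -4*l^2 + 2*l + 2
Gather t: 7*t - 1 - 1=7*t - 2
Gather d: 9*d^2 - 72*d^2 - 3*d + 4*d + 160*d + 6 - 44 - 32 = -63*d^2 + 161*d - 70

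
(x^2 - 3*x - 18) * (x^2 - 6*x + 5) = x^4 - 9*x^3 + 5*x^2 + 93*x - 90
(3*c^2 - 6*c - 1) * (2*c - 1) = 6*c^3 - 15*c^2 + 4*c + 1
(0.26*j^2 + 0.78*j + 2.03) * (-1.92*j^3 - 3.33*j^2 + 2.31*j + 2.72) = -0.4992*j^5 - 2.3634*j^4 - 5.8944*j^3 - 4.2509*j^2 + 6.8109*j + 5.5216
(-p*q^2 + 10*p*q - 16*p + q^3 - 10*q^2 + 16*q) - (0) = -p*q^2 + 10*p*q - 16*p + q^3 - 10*q^2 + 16*q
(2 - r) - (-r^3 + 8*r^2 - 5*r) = r^3 - 8*r^2 + 4*r + 2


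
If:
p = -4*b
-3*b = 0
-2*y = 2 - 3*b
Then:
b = 0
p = 0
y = -1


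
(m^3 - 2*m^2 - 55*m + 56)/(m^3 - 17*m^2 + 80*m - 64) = (m + 7)/(m - 8)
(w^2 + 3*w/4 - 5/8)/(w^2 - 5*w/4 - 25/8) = (2*w - 1)/(2*w - 5)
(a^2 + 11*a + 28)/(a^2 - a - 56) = (a + 4)/(a - 8)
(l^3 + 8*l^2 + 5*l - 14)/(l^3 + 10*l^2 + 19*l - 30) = (l^2 + 9*l + 14)/(l^2 + 11*l + 30)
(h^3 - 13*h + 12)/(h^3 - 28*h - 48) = (-h^3 + 13*h - 12)/(-h^3 + 28*h + 48)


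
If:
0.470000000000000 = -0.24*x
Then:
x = -1.96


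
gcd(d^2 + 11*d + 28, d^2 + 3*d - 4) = d + 4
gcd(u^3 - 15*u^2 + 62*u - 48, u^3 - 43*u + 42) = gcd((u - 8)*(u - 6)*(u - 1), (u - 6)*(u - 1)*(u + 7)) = u^2 - 7*u + 6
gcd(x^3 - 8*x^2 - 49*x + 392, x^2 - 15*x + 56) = x^2 - 15*x + 56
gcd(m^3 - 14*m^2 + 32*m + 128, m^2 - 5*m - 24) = m - 8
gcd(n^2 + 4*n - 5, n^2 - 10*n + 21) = 1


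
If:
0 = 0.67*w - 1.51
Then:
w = 2.25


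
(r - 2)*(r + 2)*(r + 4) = r^3 + 4*r^2 - 4*r - 16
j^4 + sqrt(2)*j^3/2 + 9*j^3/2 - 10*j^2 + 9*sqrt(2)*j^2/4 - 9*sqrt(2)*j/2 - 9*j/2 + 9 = (j - 3/2)*(j + 6)*(j - sqrt(2)/2)*(j + sqrt(2))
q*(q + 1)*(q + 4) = q^3 + 5*q^2 + 4*q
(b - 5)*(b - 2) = b^2 - 7*b + 10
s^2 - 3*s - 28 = (s - 7)*(s + 4)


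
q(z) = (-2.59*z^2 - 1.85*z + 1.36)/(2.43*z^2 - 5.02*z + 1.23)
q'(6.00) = 0.16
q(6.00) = -1.76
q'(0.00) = 3.01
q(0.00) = 1.11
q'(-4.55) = 0.08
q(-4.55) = -0.59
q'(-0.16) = 1.61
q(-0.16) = 0.76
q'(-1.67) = 0.28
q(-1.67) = -0.17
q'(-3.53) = 0.11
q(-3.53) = -0.50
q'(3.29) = 1.25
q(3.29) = -2.97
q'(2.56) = 4.64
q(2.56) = -4.73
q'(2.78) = 2.83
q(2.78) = -3.93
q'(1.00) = 4.90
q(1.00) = 2.26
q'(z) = (5.02 - 4.86*z)*(-2.59*z^2 - 1.85*z + 1.36)/(2.43*z^2 - 5.02*z + 1.23)^2 + (-5.18*z - 1.85)/(2.43*z^2 - 5.02*z + 1.23) = (17.4973*z^2 - 12.981*z + 4.5517)/(5.9049*z^4 - 24.3972*z^3 + 31.1782*z^2 - 12.3492*z + 1.5129)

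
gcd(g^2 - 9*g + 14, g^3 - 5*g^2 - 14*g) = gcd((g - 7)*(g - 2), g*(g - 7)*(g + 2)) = g - 7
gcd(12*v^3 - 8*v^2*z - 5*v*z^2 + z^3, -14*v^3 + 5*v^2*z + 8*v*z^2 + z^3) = -2*v^2 + v*z + z^2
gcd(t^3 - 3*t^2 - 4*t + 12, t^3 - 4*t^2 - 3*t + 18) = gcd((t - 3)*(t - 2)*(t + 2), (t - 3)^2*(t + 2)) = t^2 - t - 6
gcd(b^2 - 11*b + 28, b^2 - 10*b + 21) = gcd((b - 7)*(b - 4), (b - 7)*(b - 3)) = b - 7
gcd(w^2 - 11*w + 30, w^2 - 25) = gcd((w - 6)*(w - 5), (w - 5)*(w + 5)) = w - 5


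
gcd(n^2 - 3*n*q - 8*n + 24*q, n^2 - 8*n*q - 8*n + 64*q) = n - 8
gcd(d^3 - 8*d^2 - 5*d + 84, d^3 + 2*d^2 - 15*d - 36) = d^2 - d - 12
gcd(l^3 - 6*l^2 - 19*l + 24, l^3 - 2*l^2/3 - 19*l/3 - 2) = 1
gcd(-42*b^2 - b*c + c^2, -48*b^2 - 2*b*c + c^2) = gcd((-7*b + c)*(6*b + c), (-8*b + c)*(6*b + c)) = 6*b + c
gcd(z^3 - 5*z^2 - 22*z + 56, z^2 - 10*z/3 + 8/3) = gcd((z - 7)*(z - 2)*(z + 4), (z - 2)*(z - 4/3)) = z - 2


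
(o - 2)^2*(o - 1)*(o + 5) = o^4 - 17*o^2 + 36*o - 20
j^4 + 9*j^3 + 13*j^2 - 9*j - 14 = (j - 1)*(j + 1)*(j + 2)*(j + 7)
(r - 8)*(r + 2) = r^2 - 6*r - 16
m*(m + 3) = m^2 + 3*m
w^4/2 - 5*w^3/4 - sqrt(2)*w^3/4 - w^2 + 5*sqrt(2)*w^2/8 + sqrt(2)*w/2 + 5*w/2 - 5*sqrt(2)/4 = (w/2 + sqrt(2)/2)*(w - 5/2)*(w - sqrt(2))*(w - sqrt(2)/2)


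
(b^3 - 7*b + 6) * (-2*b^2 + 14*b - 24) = -2*b^5 + 14*b^4 - 10*b^3 - 110*b^2 + 252*b - 144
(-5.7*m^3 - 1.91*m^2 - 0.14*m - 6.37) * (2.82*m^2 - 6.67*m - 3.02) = -16.074*m^5 + 32.6328*m^4 + 29.5589*m^3 - 11.2614*m^2 + 42.9107*m + 19.2374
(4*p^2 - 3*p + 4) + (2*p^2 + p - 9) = 6*p^2 - 2*p - 5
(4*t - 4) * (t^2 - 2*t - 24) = 4*t^3 - 12*t^2 - 88*t + 96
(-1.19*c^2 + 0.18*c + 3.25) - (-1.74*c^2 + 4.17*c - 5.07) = 0.55*c^2 - 3.99*c + 8.32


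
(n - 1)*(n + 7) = n^2 + 6*n - 7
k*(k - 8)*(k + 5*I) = k^3 - 8*k^2 + 5*I*k^2 - 40*I*k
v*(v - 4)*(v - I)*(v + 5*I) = v^4 - 4*v^3 + 4*I*v^3 + 5*v^2 - 16*I*v^2 - 20*v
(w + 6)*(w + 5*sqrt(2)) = w^2 + 6*w + 5*sqrt(2)*w + 30*sqrt(2)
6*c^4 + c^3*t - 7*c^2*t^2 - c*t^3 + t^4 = (-3*c + t)*(-c + t)*(c + t)*(2*c + t)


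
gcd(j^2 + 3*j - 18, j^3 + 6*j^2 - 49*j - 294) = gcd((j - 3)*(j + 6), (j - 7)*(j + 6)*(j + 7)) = j + 6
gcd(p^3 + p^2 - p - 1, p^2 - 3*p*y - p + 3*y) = p - 1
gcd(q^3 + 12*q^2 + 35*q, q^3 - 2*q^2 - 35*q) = q^2 + 5*q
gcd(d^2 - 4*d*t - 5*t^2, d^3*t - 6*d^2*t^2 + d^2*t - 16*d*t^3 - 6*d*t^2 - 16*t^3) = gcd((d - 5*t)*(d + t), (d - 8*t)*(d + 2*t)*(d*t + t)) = 1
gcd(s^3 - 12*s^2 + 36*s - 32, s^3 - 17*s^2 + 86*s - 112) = s^2 - 10*s + 16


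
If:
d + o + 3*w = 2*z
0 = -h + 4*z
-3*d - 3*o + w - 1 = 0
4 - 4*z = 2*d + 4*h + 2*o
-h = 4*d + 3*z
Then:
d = -161/408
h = 46/51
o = 19/136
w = 4/17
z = 23/102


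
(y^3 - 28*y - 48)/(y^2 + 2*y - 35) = (y^3 - 28*y - 48)/(y^2 + 2*y - 35)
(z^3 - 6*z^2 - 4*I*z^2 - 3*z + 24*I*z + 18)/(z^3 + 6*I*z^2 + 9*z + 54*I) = (z^2 - z*(6 + I) + 6*I)/(z^2 + 9*I*z - 18)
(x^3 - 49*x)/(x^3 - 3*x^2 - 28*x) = (x + 7)/(x + 4)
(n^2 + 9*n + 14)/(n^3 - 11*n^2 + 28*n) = (n^2 + 9*n + 14)/(n*(n^2 - 11*n + 28))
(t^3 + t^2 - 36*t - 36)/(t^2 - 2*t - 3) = (t^2 - 36)/(t - 3)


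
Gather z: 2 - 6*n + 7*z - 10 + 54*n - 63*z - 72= 48*n - 56*z - 80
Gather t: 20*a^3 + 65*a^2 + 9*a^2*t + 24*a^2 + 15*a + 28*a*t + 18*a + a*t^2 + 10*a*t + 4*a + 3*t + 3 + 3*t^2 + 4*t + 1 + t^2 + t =20*a^3 + 89*a^2 + 37*a + t^2*(a + 4) + t*(9*a^2 + 38*a + 8) + 4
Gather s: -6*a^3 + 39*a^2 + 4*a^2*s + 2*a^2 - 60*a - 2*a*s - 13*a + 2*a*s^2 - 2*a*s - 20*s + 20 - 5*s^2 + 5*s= -6*a^3 + 41*a^2 - 73*a + s^2*(2*a - 5) + s*(4*a^2 - 4*a - 15) + 20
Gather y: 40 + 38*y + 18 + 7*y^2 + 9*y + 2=7*y^2 + 47*y + 60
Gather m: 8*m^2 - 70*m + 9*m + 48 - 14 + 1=8*m^2 - 61*m + 35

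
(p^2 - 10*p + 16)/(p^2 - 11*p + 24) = (p - 2)/(p - 3)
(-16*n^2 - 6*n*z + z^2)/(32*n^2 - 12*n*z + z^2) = (2*n + z)/(-4*n + z)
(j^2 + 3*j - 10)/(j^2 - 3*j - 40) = (j - 2)/(j - 8)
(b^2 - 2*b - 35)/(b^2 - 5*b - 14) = (b + 5)/(b + 2)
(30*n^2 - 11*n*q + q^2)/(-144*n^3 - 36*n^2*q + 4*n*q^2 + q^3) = (-5*n + q)/(24*n^2 + 10*n*q + q^2)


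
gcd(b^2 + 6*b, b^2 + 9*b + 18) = b + 6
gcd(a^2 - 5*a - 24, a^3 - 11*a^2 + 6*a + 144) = a^2 - 5*a - 24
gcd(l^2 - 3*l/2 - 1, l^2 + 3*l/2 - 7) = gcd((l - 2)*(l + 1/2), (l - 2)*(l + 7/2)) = l - 2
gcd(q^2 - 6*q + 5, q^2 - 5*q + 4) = q - 1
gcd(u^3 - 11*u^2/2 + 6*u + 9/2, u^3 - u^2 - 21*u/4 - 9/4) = u^2 - 5*u/2 - 3/2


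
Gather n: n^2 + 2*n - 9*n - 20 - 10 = n^2 - 7*n - 30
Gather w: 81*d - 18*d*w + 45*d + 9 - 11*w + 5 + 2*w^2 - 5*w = 126*d + 2*w^2 + w*(-18*d - 16) + 14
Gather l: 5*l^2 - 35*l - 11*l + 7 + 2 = 5*l^2 - 46*l + 9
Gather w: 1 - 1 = 0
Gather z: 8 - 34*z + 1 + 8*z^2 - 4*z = 8*z^2 - 38*z + 9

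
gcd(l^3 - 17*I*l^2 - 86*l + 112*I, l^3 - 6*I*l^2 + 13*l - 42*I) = l^2 - 9*I*l - 14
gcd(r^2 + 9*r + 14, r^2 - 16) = 1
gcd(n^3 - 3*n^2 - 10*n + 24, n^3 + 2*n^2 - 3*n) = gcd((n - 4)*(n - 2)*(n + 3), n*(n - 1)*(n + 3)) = n + 3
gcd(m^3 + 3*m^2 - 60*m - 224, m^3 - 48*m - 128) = m^2 - 4*m - 32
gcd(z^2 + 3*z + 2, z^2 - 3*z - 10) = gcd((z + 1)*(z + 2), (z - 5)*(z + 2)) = z + 2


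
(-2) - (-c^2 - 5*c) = c^2 + 5*c - 2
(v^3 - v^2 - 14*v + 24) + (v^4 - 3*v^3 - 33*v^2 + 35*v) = v^4 - 2*v^3 - 34*v^2 + 21*v + 24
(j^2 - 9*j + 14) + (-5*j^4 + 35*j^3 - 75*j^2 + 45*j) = -5*j^4 + 35*j^3 - 74*j^2 + 36*j + 14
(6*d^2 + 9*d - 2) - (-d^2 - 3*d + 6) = 7*d^2 + 12*d - 8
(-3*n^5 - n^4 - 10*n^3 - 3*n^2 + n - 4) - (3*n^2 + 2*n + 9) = -3*n^5 - n^4 - 10*n^3 - 6*n^2 - n - 13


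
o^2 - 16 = (o - 4)*(o + 4)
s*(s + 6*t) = s^2 + 6*s*t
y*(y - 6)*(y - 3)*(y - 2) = y^4 - 11*y^3 + 36*y^2 - 36*y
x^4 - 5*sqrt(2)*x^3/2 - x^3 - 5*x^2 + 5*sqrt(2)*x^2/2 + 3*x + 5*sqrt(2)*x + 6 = (x - 2)*(x + 1)*(x - 3*sqrt(2))*(x + sqrt(2)/2)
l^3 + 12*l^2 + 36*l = l*(l + 6)^2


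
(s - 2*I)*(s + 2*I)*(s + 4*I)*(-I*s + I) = -I*s^4 + 4*s^3 + I*s^3 - 4*s^2 - 4*I*s^2 + 16*s + 4*I*s - 16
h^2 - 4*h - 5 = (h - 5)*(h + 1)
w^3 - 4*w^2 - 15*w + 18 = (w - 6)*(w - 1)*(w + 3)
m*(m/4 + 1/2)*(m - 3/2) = m^3/4 + m^2/8 - 3*m/4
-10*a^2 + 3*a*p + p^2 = (-2*a + p)*(5*a + p)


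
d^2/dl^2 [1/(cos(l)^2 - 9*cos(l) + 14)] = (-4*sin(l)^4 + 27*sin(l)^2 - 639*cos(l)/4 + 27*cos(3*l)/4 + 111)/((cos(l) - 7)^3*(cos(l) - 2)^3)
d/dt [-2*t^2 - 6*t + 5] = -4*t - 6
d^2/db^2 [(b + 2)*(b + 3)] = 2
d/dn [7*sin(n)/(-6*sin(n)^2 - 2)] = 7*(3*sin(n)^2 - 1)*cos(n)/(2*(3*sin(n)^2 + 1)^2)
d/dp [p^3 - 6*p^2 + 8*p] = 3*p^2 - 12*p + 8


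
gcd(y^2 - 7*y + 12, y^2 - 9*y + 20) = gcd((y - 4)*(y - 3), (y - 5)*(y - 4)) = y - 4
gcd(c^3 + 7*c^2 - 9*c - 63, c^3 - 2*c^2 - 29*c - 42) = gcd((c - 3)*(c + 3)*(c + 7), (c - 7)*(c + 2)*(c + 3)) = c + 3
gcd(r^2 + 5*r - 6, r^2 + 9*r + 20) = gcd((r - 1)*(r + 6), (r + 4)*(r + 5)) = 1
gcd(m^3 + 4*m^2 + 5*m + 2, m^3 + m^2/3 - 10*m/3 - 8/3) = m + 1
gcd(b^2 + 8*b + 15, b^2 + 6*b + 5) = b + 5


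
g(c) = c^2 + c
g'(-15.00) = -29.00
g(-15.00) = 210.00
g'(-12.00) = -23.00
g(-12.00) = 132.00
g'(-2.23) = -3.46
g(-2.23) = 2.74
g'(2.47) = 5.94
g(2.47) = 8.57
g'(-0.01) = 0.98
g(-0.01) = -0.01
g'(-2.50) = -4.00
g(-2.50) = 3.75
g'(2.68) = 6.36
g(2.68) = 9.86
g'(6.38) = 13.76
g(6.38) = 47.08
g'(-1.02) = -1.04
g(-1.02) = 0.02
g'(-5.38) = -9.76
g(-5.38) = 23.56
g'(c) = 2*c + 1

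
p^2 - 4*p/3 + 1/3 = (p - 1)*(p - 1/3)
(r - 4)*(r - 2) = r^2 - 6*r + 8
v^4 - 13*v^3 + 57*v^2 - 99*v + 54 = (v - 6)*(v - 3)^2*(v - 1)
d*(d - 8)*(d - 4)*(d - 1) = d^4 - 13*d^3 + 44*d^2 - 32*d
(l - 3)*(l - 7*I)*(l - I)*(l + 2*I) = l^4 - 3*l^3 - 6*I*l^3 + 9*l^2 + 18*I*l^2 - 27*l - 14*I*l + 42*I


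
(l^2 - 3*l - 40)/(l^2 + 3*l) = (l^2 - 3*l - 40)/(l*(l + 3))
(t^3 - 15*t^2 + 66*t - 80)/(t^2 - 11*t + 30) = (t^2 - 10*t + 16)/(t - 6)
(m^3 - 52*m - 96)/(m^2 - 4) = (m^2 - 2*m - 48)/(m - 2)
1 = 1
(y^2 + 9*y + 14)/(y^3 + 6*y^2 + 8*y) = (y + 7)/(y*(y + 4))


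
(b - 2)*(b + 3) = b^2 + b - 6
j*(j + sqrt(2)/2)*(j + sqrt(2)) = j^3 + 3*sqrt(2)*j^2/2 + j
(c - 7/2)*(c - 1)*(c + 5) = c^3 + c^2/2 - 19*c + 35/2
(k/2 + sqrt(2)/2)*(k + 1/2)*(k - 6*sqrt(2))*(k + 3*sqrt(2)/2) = k^4/2 - 7*sqrt(2)*k^3/4 + k^3/4 - 27*k^2/2 - 7*sqrt(2)*k^2/8 - 9*sqrt(2)*k - 27*k/4 - 9*sqrt(2)/2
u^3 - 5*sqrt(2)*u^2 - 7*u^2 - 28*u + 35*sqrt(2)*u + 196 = (u - 7)*(u - 7*sqrt(2))*(u + 2*sqrt(2))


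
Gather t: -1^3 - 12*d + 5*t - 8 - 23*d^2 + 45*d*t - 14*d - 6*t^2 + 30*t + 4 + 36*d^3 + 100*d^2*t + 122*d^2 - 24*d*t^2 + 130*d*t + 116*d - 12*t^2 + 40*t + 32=36*d^3 + 99*d^2 + 90*d + t^2*(-24*d - 18) + t*(100*d^2 + 175*d + 75) + 27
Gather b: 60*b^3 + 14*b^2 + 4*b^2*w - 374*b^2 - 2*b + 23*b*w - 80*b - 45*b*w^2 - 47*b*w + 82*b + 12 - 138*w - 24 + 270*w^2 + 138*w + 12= 60*b^3 + b^2*(4*w - 360) + b*(-45*w^2 - 24*w) + 270*w^2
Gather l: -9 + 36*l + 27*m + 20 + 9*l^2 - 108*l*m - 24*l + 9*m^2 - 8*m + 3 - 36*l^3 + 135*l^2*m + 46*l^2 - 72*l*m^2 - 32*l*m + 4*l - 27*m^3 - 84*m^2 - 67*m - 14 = -36*l^3 + l^2*(135*m + 55) + l*(-72*m^2 - 140*m + 16) - 27*m^3 - 75*m^2 - 48*m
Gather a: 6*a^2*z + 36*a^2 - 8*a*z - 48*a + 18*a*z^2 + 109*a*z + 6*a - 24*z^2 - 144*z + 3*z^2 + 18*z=a^2*(6*z + 36) + a*(18*z^2 + 101*z - 42) - 21*z^2 - 126*z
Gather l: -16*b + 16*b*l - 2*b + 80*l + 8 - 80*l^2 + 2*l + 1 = -18*b - 80*l^2 + l*(16*b + 82) + 9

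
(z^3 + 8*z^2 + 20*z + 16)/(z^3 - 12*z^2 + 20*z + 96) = (z^2 + 6*z + 8)/(z^2 - 14*z + 48)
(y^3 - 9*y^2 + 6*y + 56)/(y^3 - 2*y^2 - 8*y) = (y - 7)/y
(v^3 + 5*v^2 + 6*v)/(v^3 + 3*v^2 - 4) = v*(v + 3)/(v^2 + v - 2)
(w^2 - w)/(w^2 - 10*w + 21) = w*(w - 1)/(w^2 - 10*w + 21)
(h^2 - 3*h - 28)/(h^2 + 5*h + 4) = (h - 7)/(h + 1)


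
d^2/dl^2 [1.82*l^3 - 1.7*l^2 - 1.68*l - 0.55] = 10.92*l - 3.4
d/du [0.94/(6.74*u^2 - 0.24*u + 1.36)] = (0.2256 - 12.6712*u)/(6.74*u^2 - 0.24*u + 1.36)^2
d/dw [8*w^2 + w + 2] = 16*w + 1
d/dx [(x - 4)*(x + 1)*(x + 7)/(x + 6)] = 2*(x^3 + 11*x^2 + 24*x - 61)/(x^2 + 12*x + 36)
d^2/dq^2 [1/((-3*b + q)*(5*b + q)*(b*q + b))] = 2*(-(3*b - q)^2*(5*b + q)^2 - (3*b - q)^2*(5*b + q)*(q + 1) - (3*b - q)^2*(q + 1)^2 + (3*b - q)*(5*b + q)^2*(q + 1) + (3*b - q)*(5*b + q)*(q + 1)^2 - (5*b + q)^2*(q + 1)^2)/(b*(3*b - q)^3*(5*b + q)^3*(q + 1)^3)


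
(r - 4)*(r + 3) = r^2 - r - 12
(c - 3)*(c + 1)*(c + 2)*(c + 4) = c^4 + 4*c^3 - 7*c^2 - 34*c - 24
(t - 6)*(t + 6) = t^2 - 36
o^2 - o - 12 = (o - 4)*(o + 3)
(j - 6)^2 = j^2 - 12*j + 36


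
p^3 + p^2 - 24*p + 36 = (p - 3)*(p - 2)*(p + 6)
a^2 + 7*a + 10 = (a + 2)*(a + 5)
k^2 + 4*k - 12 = (k - 2)*(k + 6)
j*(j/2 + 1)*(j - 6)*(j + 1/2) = j^4/2 - 7*j^3/4 - 7*j^2 - 3*j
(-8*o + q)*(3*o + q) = -24*o^2 - 5*o*q + q^2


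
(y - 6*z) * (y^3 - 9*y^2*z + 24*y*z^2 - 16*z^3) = y^4 - 15*y^3*z + 78*y^2*z^2 - 160*y*z^3 + 96*z^4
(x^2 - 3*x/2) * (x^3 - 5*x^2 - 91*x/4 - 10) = x^5 - 13*x^4/2 - 61*x^3/4 + 193*x^2/8 + 15*x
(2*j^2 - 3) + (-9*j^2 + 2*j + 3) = -7*j^2 + 2*j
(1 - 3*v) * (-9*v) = 27*v^2 - 9*v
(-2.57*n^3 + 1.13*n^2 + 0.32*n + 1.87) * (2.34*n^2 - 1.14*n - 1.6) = -6.0138*n^5 + 5.574*n^4 + 3.5726*n^3 + 2.203*n^2 - 2.6438*n - 2.992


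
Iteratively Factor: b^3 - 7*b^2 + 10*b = (b)*(b^2 - 7*b + 10) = b*(b - 5)*(b - 2)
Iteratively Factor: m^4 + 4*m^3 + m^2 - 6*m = (m + 3)*(m^3 + m^2 - 2*m) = (m + 2)*(m + 3)*(m^2 - m) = (m - 1)*(m + 2)*(m + 3)*(m)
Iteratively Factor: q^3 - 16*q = (q - 4)*(q^2 + 4*q) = q*(q - 4)*(q + 4)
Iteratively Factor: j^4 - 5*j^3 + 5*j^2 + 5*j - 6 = (j + 1)*(j^3 - 6*j^2 + 11*j - 6) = (j - 1)*(j + 1)*(j^2 - 5*j + 6) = (j - 3)*(j - 1)*(j + 1)*(j - 2)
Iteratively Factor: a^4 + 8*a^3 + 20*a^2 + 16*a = (a)*(a^3 + 8*a^2 + 20*a + 16) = a*(a + 4)*(a^2 + 4*a + 4) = a*(a + 2)*(a + 4)*(a + 2)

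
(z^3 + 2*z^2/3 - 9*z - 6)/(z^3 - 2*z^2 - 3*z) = (z^2 + 11*z/3 + 2)/(z*(z + 1))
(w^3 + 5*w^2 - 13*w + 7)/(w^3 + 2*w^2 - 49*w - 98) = (w^2 - 2*w + 1)/(w^2 - 5*w - 14)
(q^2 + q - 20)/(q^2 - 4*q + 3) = (q^2 + q - 20)/(q^2 - 4*q + 3)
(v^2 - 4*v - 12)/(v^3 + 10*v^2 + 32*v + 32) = (v - 6)/(v^2 + 8*v + 16)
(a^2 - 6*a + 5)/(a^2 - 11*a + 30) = (a - 1)/(a - 6)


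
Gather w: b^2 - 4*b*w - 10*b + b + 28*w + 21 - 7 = b^2 - 9*b + w*(28 - 4*b) + 14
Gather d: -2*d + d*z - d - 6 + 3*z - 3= d*(z - 3) + 3*z - 9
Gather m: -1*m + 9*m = 8*m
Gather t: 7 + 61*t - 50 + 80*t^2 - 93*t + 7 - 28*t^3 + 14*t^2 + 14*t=-28*t^3 + 94*t^2 - 18*t - 36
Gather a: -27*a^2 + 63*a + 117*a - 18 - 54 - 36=-27*a^2 + 180*a - 108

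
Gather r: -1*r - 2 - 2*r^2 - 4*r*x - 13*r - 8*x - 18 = -2*r^2 + r*(-4*x - 14) - 8*x - 20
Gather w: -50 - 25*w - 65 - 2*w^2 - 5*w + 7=-2*w^2 - 30*w - 108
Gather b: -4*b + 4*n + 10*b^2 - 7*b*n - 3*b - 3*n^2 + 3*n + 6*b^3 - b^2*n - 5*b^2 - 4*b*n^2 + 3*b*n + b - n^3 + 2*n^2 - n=6*b^3 + b^2*(5 - n) + b*(-4*n^2 - 4*n - 6) - n^3 - n^2 + 6*n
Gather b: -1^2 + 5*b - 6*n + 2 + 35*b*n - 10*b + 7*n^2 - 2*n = b*(35*n - 5) + 7*n^2 - 8*n + 1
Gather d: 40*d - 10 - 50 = 40*d - 60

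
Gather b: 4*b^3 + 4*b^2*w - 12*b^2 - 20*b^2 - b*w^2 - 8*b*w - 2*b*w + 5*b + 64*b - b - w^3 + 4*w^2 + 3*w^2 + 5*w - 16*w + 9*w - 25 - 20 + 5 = 4*b^3 + b^2*(4*w - 32) + b*(-w^2 - 10*w + 68) - w^3 + 7*w^2 - 2*w - 40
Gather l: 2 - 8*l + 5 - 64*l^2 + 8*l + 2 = 9 - 64*l^2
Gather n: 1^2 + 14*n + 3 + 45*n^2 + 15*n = 45*n^2 + 29*n + 4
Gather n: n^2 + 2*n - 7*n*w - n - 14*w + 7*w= n^2 + n*(1 - 7*w) - 7*w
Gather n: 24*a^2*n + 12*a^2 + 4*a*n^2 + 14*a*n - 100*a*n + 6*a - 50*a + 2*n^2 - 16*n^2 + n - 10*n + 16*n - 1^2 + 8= 12*a^2 - 44*a + n^2*(4*a - 14) + n*(24*a^2 - 86*a + 7) + 7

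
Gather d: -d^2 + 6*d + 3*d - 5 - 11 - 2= -d^2 + 9*d - 18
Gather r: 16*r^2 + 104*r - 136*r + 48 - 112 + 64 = 16*r^2 - 32*r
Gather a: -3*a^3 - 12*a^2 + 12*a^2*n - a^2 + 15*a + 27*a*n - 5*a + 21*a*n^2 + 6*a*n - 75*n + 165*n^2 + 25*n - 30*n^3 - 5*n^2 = -3*a^3 + a^2*(12*n - 13) + a*(21*n^2 + 33*n + 10) - 30*n^3 + 160*n^2 - 50*n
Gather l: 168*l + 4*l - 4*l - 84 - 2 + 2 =168*l - 84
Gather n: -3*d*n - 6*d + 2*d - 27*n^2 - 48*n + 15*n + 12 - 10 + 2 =-4*d - 27*n^2 + n*(-3*d - 33) + 4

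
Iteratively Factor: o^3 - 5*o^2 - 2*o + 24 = (o - 4)*(o^2 - o - 6) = (o - 4)*(o - 3)*(o + 2)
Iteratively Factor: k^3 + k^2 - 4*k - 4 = (k + 2)*(k^2 - k - 2) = (k - 2)*(k + 2)*(k + 1)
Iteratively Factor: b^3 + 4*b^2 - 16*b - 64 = (b - 4)*(b^2 + 8*b + 16) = (b - 4)*(b + 4)*(b + 4)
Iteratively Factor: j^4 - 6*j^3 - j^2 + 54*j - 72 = (j - 3)*(j^3 - 3*j^2 - 10*j + 24) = (j - 3)*(j + 3)*(j^2 - 6*j + 8) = (j - 4)*(j - 3)*(j + 3)*(j - 2)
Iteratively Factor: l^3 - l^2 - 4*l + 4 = (l - 1)*(l^2 - 4) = (l - 2)*(l - 1)*(l + 2)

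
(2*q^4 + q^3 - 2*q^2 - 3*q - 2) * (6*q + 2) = 12*q^5 + 10*q^4 - 10*q^3 - 22*q^2 - 18*q - 4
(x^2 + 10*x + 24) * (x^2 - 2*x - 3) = x^4 + 8*x^3 + x^2 - 78*x - 72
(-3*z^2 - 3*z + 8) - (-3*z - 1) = 9 - 3*z^2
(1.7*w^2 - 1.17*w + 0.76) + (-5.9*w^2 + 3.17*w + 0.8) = -4.2*w^2 + 2.0*w + 1.56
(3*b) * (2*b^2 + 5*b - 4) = 6*b^3 + 15*b^2 - 12*b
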